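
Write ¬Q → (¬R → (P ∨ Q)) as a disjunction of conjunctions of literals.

Q ∨ R ∨ P

¬Q → (¬R → (P ∨ Q))
⇔ ¬¬Q ∨ (¬R → (P ∨ Q))   [eliminate →]
⇔ ¬¬Q ∨ ¬¬R ∨ P ∨ Q   [eliminate →]
⇔ Q ∨ ¬¬R ∨ P ∨ Q   [double negation]
⇔ Q ∨ R ∨ P ∨ Q   [double negation]
⇔ Q ∨ R ∨ P   [simplify]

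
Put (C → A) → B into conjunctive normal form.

(C → A) → B
≡ ¬(C → A) ∨ B   — eliminate →
≡ ¬(¬C ∨ A) ∨ B   — eliminate →
≡ ¬¬C ∧ ¬A ∨ B   — De Morgan
≡ C ∧ ¬A ∨ B   — double negation
≡ (C ∨ B) ∧ (¬A ∨ B)   — distribute ∨ over ∧

(C ∨ B) ∧ (¬A ∨ B)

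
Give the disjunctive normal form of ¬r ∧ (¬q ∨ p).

¬r ∧ (¬q ∨ p)
⇔ (¬r ∧ ¬q) ∨ (¬r ∧ p)   [distribute ∧ over ∨]

(¬r ∧ ¬q) ∨ (¬r ∧ p)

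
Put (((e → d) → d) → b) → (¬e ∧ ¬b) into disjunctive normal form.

(((e → d) → d) → b) → (¬e ∧ ¬b)
≡ ¬(((e → d) → d) → b) ∨ (¬e ∧ ¬b)   [eliminate →]
≡ ¬(¬((e → d) → d) ∨ b) ∨ (¬e ∧ ¬b)   [eliminate →]
≡ ¬(¬(¬(e → d) ∨ d) ∨ b) ∨ (¬e ∧ ¬b)   [eliminate →]
≡ ¬(¬(¬(¬e ∨ d) ∨ d) ∨ b) ∨ (¬e ∧ ¬b)   [eliminate →]
≡ (¬¬(¬(¬e ∨ d) ∨ d) ∧ ¬b) ∨ (¬e ∧ ¬b)   [De Morgan]
≡ ((¬(¬e ∨ d) ∨ d) ∧ ¬b) ∨ (¬e ∧ ¬b)   [double negation]
≡ (((¬¬e ∧ ¬d) ∨ d) ∧ ¬b) ∨ (¬e ∧ ¬b)   [De Morgan]
≡ (((e ∧ ¬d) ∨ d) ∧ ¬b) ∨ (¬e ∧ ¬b)   [double negation]
≡ (e ∧ ¬d ∧ ¬b) ∨ (d ∧ ¬b) ∨ (¬e ∧ ¬b)   [distribute ∧ over ∨]

(e ∧ ¬d ∧ ¬b) ∨ (d ∧ ¬b) ∨ (¬e ∧ ¬b)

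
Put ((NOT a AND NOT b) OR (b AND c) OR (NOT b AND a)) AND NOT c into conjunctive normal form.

((NOT a AND NOT b) OR (b AND c) OR (NOT b AND a)) AND NOT c
⇔ (NOT a OR b OR NOT b) AND (NOT a OR b OR a) AND (NOT a OR c OR NOT b) AND (NOT a OR c OR a) AND (NOT b OR b OR NOT b) AND (NOT b OR b OR a) AND (NOT b OR c OR NOT b) AND (NOT b OR c OR a) AND NOT c
⇔ (NOT b OR c) AND NOT c

(NOT b OR c) AND NOT c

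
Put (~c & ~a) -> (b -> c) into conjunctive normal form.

c | a | ~b

(~c & ~a) -> (b -> c)
⇔ ~(~c & ~a) | (b -> c)   [eliminate ->]
⇔ ~(~c & ~a) | ~b | c   [eliminate ->]
⇔ ~~c | ~~a | ~b | c   [De Morgan]
⇔ c | ~~a | ~b | c   [double negation]
⇔ c | a | ~b | c   [double negation]
⇔ c | a | ~b   [simplify]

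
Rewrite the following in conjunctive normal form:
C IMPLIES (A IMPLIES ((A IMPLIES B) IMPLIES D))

NOT C OR NOT A OR NOT B OR D

C IMPLIES (A IMPLIES ((A IMPLIES B) IMPLIES D))
= NOT C OR (A IMPLIES ((A IMPLIES B) IMPLIES D))   [eliminate IMPLIES]
= NOT C OR NOT A OR ((A IMPLIES B) IMPLIES D)   [eliminate IMPLIES]
= NOT C OR NOT A OR NOT (A IMPLIES B) OR D   [eliminate IMPLIES]
= NOT C OR NOT A OR NOT (NOT A OR B) OR D   [eliminate IMPLIES]
= NOT C OR NOT A OR (NOT NOT A AND NOT B) OR D   [De Morgan]
= NOT C OR NOT A OR (A AND NOT B) OR D   [double negation]
= (NOT C OR NOT A OR A OR D) AND (NOT C OR NOT A OR NOT B OR D)   [distribute OR over AND]
= NOT C OR NOT A OR NOT B OR D   [simplify]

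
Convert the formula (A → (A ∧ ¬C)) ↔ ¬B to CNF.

(A → (A ∧ ¬C)) ↔ ¬B
≡ ((A → (A ∧ ¬C)) → ¬B) ∧ (¬B → (A → (A ∧ ¬C)))   (eliminate ↔)
≡ (¬(A → (A ∧ ¬C)) ∨ ¬B) ∧ (¬B → (A → (A ∧ ¬C)))   (eliminate →)
≡ (¬(¬A ∨ (A ∧ ¬C)) ∨ ¬B) ∧ (¬B → (A → (A ∧ ¬C)))   (eliminate →)
≡ (¬(¬A ∨ (A ∧ ¬C)) ∨ ¬B) ∧ (¬¬B ∨ (A → (A ∧ ¬C)))   (eliminate →)
≡ (¬(¬A ∨ (A ∧ ¬C)) ∨ ¬B) ∧ (¬¬B ∨ ¬A ∨ (A ∧ ¬C))   (eliminate →)
≡ ((¬¬A ∧ ¬(A ∧ ¬C)) ∨ ¬B) ∧ (¬¬B ∨ ¬A ∨ (A ∧ ¬C))   (De Morgan)
≡ ((A ∧ ¬(A ∧ ¬C)) ∨ ¬B) ∧ (¬¬B ∨ ¬A ∨ (A ∧ ¬C))   (double negation)
≡ ((A ∧ (¬A ∨ ¬¬C)) ∨ ¬B) ∧ (¬¬B ∨ ¬A ∨ (A ∧ ¬C))   (De Morgan)
≡ ((A ∧ (¬A ∨ C)) ∨ ¬B) ∧ (¬¬B ∨ ¬A ∨ (A ∧ ¬C))   (double negation)
≡ ((A ∧ (¬A ∨ C)) ∨ ¬B) ∧ (B ∨ ¬A ∨ (A ∧ ¬C))   (double negation)
≡ (A ∨ ¬B) ∧ (¬A ∨ C ∨ ¬B) ∧ (B ∨ ¬A ∨ A) ∧ (B ∨ ¬A ∨ ¬C)   (distribute ∨ over ∧)
≡ (A ∨ ¬B) ∧ (¬A ∨ C ∨ ¬B) ∧ (B ∨ ¬A ∨ ¬C)   (simplify)

(A ∨ ¬B) ∧ (¬A ∨ C ∨ ¬B) ∧ (B ∨ ¬A ∨ ¬C)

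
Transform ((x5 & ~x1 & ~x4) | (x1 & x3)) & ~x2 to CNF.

(x5 | x1) & (x5 | x3) & (~x1 | x3) & (~x4 | x1) & (~x4 | x3) & ~x2

((x5 & ~x1 & ~x4) | (x1 & x3)) & ~x2
≡ (x5 | x1) & (x5 | x3) & (~x1 | x1) & (~x1 | x3) & (~x4 | x1) & (~x4 | x3) & ~x2   [distribute | over &]
≡ (x5 | x1) & (x5 | x3) & (~x1 | x3) & (~x4 | x1) & (~x4 | x3) & ~x2   [simplify]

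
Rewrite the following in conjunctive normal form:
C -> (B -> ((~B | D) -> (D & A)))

~C | ~B | ~D | A

C -> (B -> ((~B | D) -> (D & A)))
≡ ~C | (B -> ((~B | D) -> (D & A)))   [eliminate ->]
≡ ~C | ~B | ((~B | D) -> (D & A))   [eliminate ->]
≡ ~C | ~B | ~(~B | D) | (D & A)   [eliminate ->]
≡ ~C | ~B | (~~B & ~D) | (D & A)   [De Morgan]
≡ ~C | ~B | (B & ~D) | (D & A)   [double negation]
≡ (~C | ~B | B | D) & (~C | ~B | B | A) & (~C | ~B | ~D | D) & (~C | ~B | ~D | A)   [distribute | over &]
≡ ~C | ~B | ~D | A   [simplify]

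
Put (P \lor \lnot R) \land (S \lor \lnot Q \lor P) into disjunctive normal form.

(P \lor \lnot R) \land (S \lor \lnot Q \lor P)
≡ (P \land S) \lor (P \land \lnot Q) \lor (P \land P) \lor (\lnot R \land S) \lor (\lnot R \land \lnot Q) \lor (\lnot R \land P)
≡ P \lor (\lnot R \land S) \lor (\lnot R \land \lnot Q)

P \lor (\lnot R \land S) \lor (\lnot R \land \lnot Q)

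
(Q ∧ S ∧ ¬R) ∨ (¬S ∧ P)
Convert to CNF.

(Q ∨ ¬S) ∧ (Q ∨ P) ∧ (S ∨ P) ∧ (¬R ∨ ¬S) ∧ (¬R ∨ P)

(Q ∧ S ∧ ¬R) ∨ (¬S ∧ P)
≡ (Q ∨ ¬S) ∧ (Q ∨ P) ∧ (S ∨ ¬S) ∧ (S ∨ P) ∧ (¬R ∨ ¬S) ∧ (¬R ∨ P)   [distribute ∨ over ∧]
≡ (Q ∨ ¬S) ∧ (Q ∨ P) ∧ (S ∨ P) ∧ (¬R ∨ ¬S) ∧ (¬R ∨ P)   [simplify]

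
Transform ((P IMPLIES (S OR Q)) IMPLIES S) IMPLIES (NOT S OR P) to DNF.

NOT S OR P

((P IMPLIES (S OR Q)) IMPLIES S) IMPLIES (NOT S OR P)
= NOT ((P IMPLIES (S OR Q)) IMPLIES S) OR NOT S OR P   [eliminate IMPLIES]
= NOT (NOT (P IMPLIES (S OR Q)) OR S) OR NOT S OR P   [eliminate IMPLIES]
= NOT (NOT (NOT P OR S OR Q) OR S) OR NOT S OR P   [eliminate IMPLIES]
= (NOT NOT (NOT P OR S OR Q) AND NOT S) OR NOT S OR P   [De Morgan]
= ((NOT P OR S OR Q) AND NOT S) OR NOT S OR P   [double negation]
= (NOT P AND NOT S) OR (S AND NOT S) OR (Q AND NOT S) OR NOT S OR P   [distribute AND over OR]
= NOT S OR P   [simplify]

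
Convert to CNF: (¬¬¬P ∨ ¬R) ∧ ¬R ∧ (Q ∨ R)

¬R ∧ (Q ∨ R)

(¬¬¬P ∨ ¬R) ∧ ¬R ∧ (Q ∨ R)
≡ (¬P ∨ ¬R) ∧ ¬R ∧ (Q ∨ R)   [double negation]
≡ ¬R ∧ (Q ∨ R)   [simplify]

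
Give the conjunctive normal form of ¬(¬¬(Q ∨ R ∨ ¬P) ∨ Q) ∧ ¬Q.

¬(¬¬(Q ∨ R ∨ ¬P) ∨ Q) ∧ ¬Q
≡ ¬¬¬(Q ∨ R ∨ ¬P) ∧ ¬Q ∧ ¬Q   (De Morgan)
≡ ¬(Q ∨ R ∨ ¬P) ∧ ¬Q ∧ ¬Q   (double negation)
≡ ¬Q ∧ ¬R ∧ ¬¬P ∧ ¬Q ∧ ¬Q   (De Morgan)
≡ ¬Q ∧ ¬R ∧ P ∧ ¬Q ∧ ¬Q   (double negation)
≡ ¬Q ∧ ¬R ∧ P   (simplify)

¬Q ∧ ¬R ∧ P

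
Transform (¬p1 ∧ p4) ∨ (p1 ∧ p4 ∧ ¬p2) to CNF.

(¬p1 ∧ p4) ∨ (p1 ∧ p4 ∧ ¬p2)
⇔ (¬p1 ∨ p1) ∧ (¬p1 ∨ p4) ∧ (¬p1 ∨ ¬p2) ∧ (p4 ∨ p1) ∧ (p4 ∨ p4) ∧ (p4 ∨ ¬p2)   — distribute ∨ over ∧
⇔ (¬p1 ∨ ¬p2) ∧ p4   — simplify

(¬p1 ∨ ¬p2) ∧ p4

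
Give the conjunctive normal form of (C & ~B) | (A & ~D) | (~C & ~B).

(C & ~B) | (A & ~D) | (~C & ~B)
≡ (C | A | ~C) & (C | A | ~B) & (C | ~D | ~C) & (C | ~D | ~B) & (~B | A | ~C) & (~B | A | ~B) & (~B | ~D | ~C) & (~B | ~D | ~B)
≡ (~B | A) & (~B | ~D)

(~B | A) & (~B | ~D)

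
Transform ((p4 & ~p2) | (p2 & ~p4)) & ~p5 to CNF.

((p4 & ~p2) | (p2 & ~p4)) & ~p5
≡ (p4 | p2) & (p4 | ~p4) & (~p2 | p2) & (~p2 | ~p4) & ~p5   [distribute | over &]
≡ (p4 | p2) & (~p2 | ~p4) & ~p5   [simplify]

(p4 | p2) & (~p2 | ~p4) & ~p5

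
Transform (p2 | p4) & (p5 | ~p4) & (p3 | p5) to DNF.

(p2 | p4) & (p5 | ~p4) & (p3 | p5)
= (p2 & p5 & p3) | (p2 & p5 & p5) | (p2 & ~p4 & p3) | (p2 & ~p4 & p5) | (p4 & p5 & p3) | (p4 & p5 & p5) | (p4 & ~p4 & p3) | (p4 & ~p4 & p5)
= (p2 & p5) | (p2 & ~p4 & p3) | (p4 & p5)

(p2 & p5) | (p2 & ~p4 & p3) | (p4 & p5)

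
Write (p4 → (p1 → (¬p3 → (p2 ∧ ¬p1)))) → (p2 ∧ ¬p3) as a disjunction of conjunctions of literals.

(p4 ∧ p1 ∧ ¬p3) ∨ (p2 ∧ ¬p3)

(p4 → (p1 → (¬p3 → (p2 ∧ ¬p1)))) → (p2 ∧ ¬p3)
= ¬(p4 → (p1 → (¬p3 → (p2 ∧ ¬p1)))) ∨ (p2 ∧ ¬p3)   — eliminate →
= ¬(¬p4 ∨ (p1 → (¬p3 → (p2 ∧ ¬p1)))) ∨ (p2 ∧ ¬p3)   — eliminate →
= ¬(¬p4 ∨ ¬p1 ∨ (¬p3 → (p2 ∧ ¬p1))) ∨ (p2 ∧ ¬p3)   — eliminate →
= ¬(¬p4 ∨ ¬p1 ∨ ¬¬p3 ∨ (p2 ∧ ¬p1)) ∨ (p2 ∧ ¬p3)   — eliminate →
= (¬¬p4 ∧ ¬¬p1 ∧ ¬¬¬p3 ∧ ¬(p2 ∧ ¬p1)) ∨ (p2 ∧ ¬p3)   — De Morgan
= (p4 ∧ ¬¬p1 ∧ ¬¬¬p3 ∧ ¬(p2 ∧ ¬p1)) ∨ (p2 ∧ ¬p3)   — double negation
= (p4 ∧ p1 ∧ ¬¬¬p3 ∧ ¬(p2 ∧ ¬p1)) ∨ (p2 ∧ ¬p3)   — double negation
= (p4 ∧ p1 ∧ ¬p3 ∧ ¬(p2 ∧ ¬p1)) ∨ (p2 ∧ ¬p3)   — double negation
= (p4 ∧ p1 ∧ ¬p3 ∧ (¬p2 ∨ ¬¬p1)) ∨ (p2 ∧ ¬p3)   — De Morgan
= (p4 ∧ p1 ∧ ¬p3 ∧ (¬p2 ∨ p1)) ∨ (p2 ∧ ¬p3)   — double negation
= (p4 ∧ p1 ∧ ¬p3 ∧ ¬p2) ∨ (p4 ∧ p1 ∧ ¬p3 ∧ p1) ∨ (p2 ∧ ¬p3)   — distribute ∧ over ∨
= (p4 ∧ p1 ∧ ¬p3) ∨ (p2 ∧ ¬p3)   — simplify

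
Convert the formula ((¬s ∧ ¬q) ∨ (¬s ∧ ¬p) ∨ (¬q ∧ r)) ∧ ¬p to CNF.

((¬s ∧ ¬q) ∨ (¬s ∧ ¬p) ∨ (¬q ∧ r)) ∧ ¬p
⇔ (¬s ∨ ¬s ∨ ¬q) ∧ (¬s ∨ ¬s ∨ r) ∧ (¬s ∨ ¬p ∨ ¬q) ∧ (¬s ∨ ¬p ∨ r) ∧ (¬q ∨ ¬s ∨ ¬q) ∧ (¬q ∨ ¬s ∨ r) ∧ (¬q ∨ ¬p ∨ ¬q) ∧ (¬q ∨ ¬p ∨ r) ∧ ¬p   [distribute ∨ over ∧]
⇔ (¬s ∨ ¬q) ∧ (¬s ∨ r) ∧ ¬p   [simplify]

(¬s ∨ ¬q) ∧ (¬s ∨ r) ∧ ¬p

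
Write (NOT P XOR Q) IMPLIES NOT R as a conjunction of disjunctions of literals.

(P OR Q OR NOT R) AND (NOT Q OR NOT P OR NOT R)

(NOT P XOR Q) IMPLIES NOT R
≡ NOT (NOT P XOR Q) OR NOT R   [eliminate IMPLIES]
≡ NOT ((NOT P OR Q) AND NOT (NOT P AND Q)) OR NOT R   [expand XOR]
≡ NOT (NOT P OR Q) OR NOT NOT (NOT P AND Q) OR NOT R   [De Morgan]
≡ (NOT NOT P AND NOT Q) OR NOT NOT (NOT P AND Q) OR NOT R   [De Morgan]
≡ (P AND NOT Q) OR NOT NOT (NOT P AND Q) OR NOT R   [double negation]
≡ (P AND NOT Q) OR (NOT P AND Q) OR NOT R   [double negation]
≡ (P OR NOT P OR NOT R) AND (P OR Q OR NOT R) AND (NOT Q OR NOT P OR NOT R) AND (NOT Q OR Q OR NOT R)   [distribute OR over AND]
≡ (P OR Q OR NOT R) AND (NOT Q OR NOT P OR NOT R)   [simplify]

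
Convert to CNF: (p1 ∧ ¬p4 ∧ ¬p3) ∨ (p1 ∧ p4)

(p1 ∧ ¬p4 ∧ ¬p3) ∨ (p1 ∧ p4)
⇔ (p1 ∨ p1) ∧ (p1 ∨ p4) ∧ (¬p4 ∨ p1) ∧ (¬p4 ∨ p4) ∧ (¬p3 ∨ p1) ∧ (¬p3 ∨ p4)   [distribute ∨ over ∧]
⇔ p1 ∧ (¬p3 ∨ p4)   [simplify]

p1 ∧ (¬p3 ∨ p4)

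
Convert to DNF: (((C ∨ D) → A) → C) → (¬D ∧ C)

(¬C ∧ ¬D) ∨ (A ∧ ¬C) ∨ (¬D ∧ C)

(((C ∨ D) → A) → C) → (¬D ∧ C)
≡ ¬(((C ∨ D) → A) → C) ∨ (¬D ∧ C)   (eliminate →)
≡ ¬(¬((C ∨ D) → A) ∨ C) ∨ (¬D ∧ C)   (eliminate →)
≡ ¬(¬(¬(C ∨ D) ∨ A) ∨ C) ∨ (¬D ∧ C)   (eliminate →)
≡ (¬¬(¬(C ∨ D) ∨ A) ∧ ¬C) ∨ (¬D ∧ C)   (De Morgan)
≡ ((¬(C ∨ D) ∨ A) ∧ ¬C) ∨ (¬D ∧ C)   (double negation)
≡ (((¬C ∧ ¬D) ∨ A) ∧ ¬C) ∨ (¬D ∧ C)   (De Morgan)
≡ (¬C ∧ ¬D ∧ ¬C) ∨ (A ∧ ¬C) ∨ (¬D ∧ C)   (distribute ∧ over ∨)
≡ (¬C ∧ ¬D) ∨ (A ∧ ¬C) ∨ (¬D ∧ C)   (simplify)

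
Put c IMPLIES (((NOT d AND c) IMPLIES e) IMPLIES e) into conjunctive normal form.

NOT c OR NOT d OR e

c IMPLIES (((NOT d AND c) IMPLIES e) IMPLIES e)
≡ NOT c OR (((NOT d AND c) IMPLIES e) IMPLIES e)
≡ NOT c OR NOT ((NOT d AND c) IMPLIES e) OR e
≡ NOT c OR NOT (NOT (NOT d AND c) OR e) OR e
≡ NOT c OR (NOT NOT (NOT d AND c) AND NOT e) OR e
≡ NOT c OR (NOT d AND c AND NOT e) OR e
≡ (NOT c OR NOT d OR e) AND (NOT c OR c OR e) AND (NOT c OR NOT e OR e)
≡ NOT c OR NOT d OR e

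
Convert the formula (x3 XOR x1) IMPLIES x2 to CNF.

(NOT x3 OR x1 OR x2) AND (NOT x1 OR x3 OR x2)

(x3 XOR x1) IMPLIES x2
= NOT (x3 XOR x1) OR x2   [eliminate IMPLIES]
= NOT ((x3 OR x1) AND NOT (x3 AND x1)) OR x2   [expand XOR]
= NOT (x3 OR x1) OR NOT NOT (x3 AND x1) OR x2   [De Morgan]
= (NOT x3 AND NOT x1) OR NOT NOT (x3 AND x1) OR x2   [De Morgan]
= (NOT x3 AND NOT x1) OR (x3 AND x1) OR x2   [double negation]
= (NOT x3 OR x3 OR x2) AND (NOT x3 OR x1 OR x2) AND (NOT x1 OR x3 OR x2) AND (NOT x1 OR x1 OR x2)   [distribute OR over AND]
= (NOT x3 OR x1 OR x2) AND (NOT x1 OR x3 OR x2)   [simplify]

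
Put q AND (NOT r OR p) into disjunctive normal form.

(q AND NOT r) OR (q AND p)

q AND (NOT r OR p)
= (q AND NOT r) OR (q AND p)   (distribute AND over OR)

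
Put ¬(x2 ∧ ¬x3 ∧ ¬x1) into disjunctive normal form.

¬x2 ∨ x3 ∨ x1

¬(x2 ∧ ¬x3 ∧ ¬x1)
= ¬x2 ∨ ¬¬x3 ∨ ¬¬x1   [De Morgan]
= ¬x2 ∨ x3 ∨ ¬¬x1   [double negation]
= ¬x2 ∨ x3 ∨ x1   [double negation]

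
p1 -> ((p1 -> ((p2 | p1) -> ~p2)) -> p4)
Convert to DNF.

p1 -> ((p1 -> ((p2 | p1) -> ~p2)) -> p4)
= ~p1 | ((p1 -> ((p2 | p1) -> ~p2)) -> p4)   (eliminate ->)
= ~p1 | ~(p1 -> ((p2 | p1) -> ~p2)) | p4   (eliminate ->)
= ~p1 | ~(~p1 | ((p2 | p1) -> ~p2)) | p4   (eliminate ->)
= ~p1 | ~(~p1 | ~(p2 | p1) | ~p2) | p4   (eliminate ->)
= ~p1 | (~~p1 & ~~(p2 | p1) & ~~p2) | p4   (De Morgan)
= ~p1 | (p1 & ~~(p2 | p1) & ~~p2) | p4   (double negation)
= ~p1 | (p1 & (p2 | p1) & ~~p2) | p4   (double negation)
= ~p1 | (p1 & (p2 | p1) & p2) | p4   (double negation)
= ~p1 | (p1 & p2 & p2) | (p1 & p1 & p2) | p4   (distribute & over |)
= ~p1 | (p1 & p2) | p4   (simplify)

~p1 | (p1 & p2) | p4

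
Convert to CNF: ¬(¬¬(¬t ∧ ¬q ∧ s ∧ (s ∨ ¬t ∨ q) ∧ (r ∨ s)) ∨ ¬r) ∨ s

¬(¬¬(¬t ∧ ¬q ∧ s ∧ (s ∨ ¬t ∨ q) ∧ (r ∨ s)) ∨ ¬r) ∨ s
≡ (¬¬¬(¬t ∧ ¬q ∧ s ∧ (s ∨ ¬t ∨ q) ∧ (r ∨ s)) ∧ ¬¬r) ∨ s
≡ (¬(¬t ∧ ¬q ∧ s ∧ (s ∨ ¬t ∨ q) ∧ (r ∨ s)) ∧ ¬¬r) ∨ s
≡ ((¬¬t ∨ ¬¬q ∨ ¬s ∨ ¬(s ∨ ¬t ∨ q) ∨ ¬(r ∨ s)) ∧ ¬¬r) ∨ s
≡ ((t ∨ ¬¬q ∨ ¬s ∨ ¬(s ∨ ¬t ∨ q) ∨ ¬(r ∨ s)) ∧ ¬¬r) ∨ s
≡ ((t ∨ q ∨ ¬s ∨ ¬(s ∨ ¬t ∨ q) ∨ ¬(r ∨ s)) ∧ ¬¬r) ∨ s
≡ ((t ∨ q ∨ ¬s ∨ (¬s ∧ ¬¬t ∧ ¬q) ∨ ¬(r ∨ s)) ∧ ¬¬r) ∨ s
≡ ((t ∨ q ∨ ¬s ∨ (¬s ∧ t ∧ ¬q) ∨ ¬(r ∨ s)) ∧ ¬¬r) ∨ s
≡ ((t ∨ q ∨ ¬s ∨ (¬s ∧ t ∧ ¬q) ∨ (¬r ∧ ¬s)) ∧ ¬¬r) ∨ s
≡ ((t ∨ q ∨ ¬s ∨ (¬s ∧ t ∧ ¬q) ∨ (¬r ∧ ¬s)) ∧ r) ∨ s
≡ (t ∨ q ∨ ¬s ∨ ¬s ∨ ¬r ∨ s) ∧ (t ∨ q ∨ ¬s ∨ ¬s ∨ ¬s ∨ s) ∧ (t ∨ q ∨ ¬s ∨ t ∨ ¬r ∨ s) ∧ (t ∨ q ∨ ¬s ∨ t ∨ ¬s ∨ s) ∧ (t ∨ q ∨ ¬s ∨ ¬q ∨ ¬r ∨ s) ∧ (t ∨ q ∨ ¬s ∨ ¬q ∨ ¬s ∨ s) ∧ (r ∨ s)
≡ r ∨ s

r ∨ s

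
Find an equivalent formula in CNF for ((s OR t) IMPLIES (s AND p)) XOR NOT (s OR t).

(NOT s OR p) AND (NOT t OR s) AND (NOT t OR p) AND (s OR t)

((s OR t) IMPLIES (s AND p)) XOR NOT (s OR t)
= (((s OR t) IMPLIES (s AND p)) OR NOT (s OR t)) AND NOT (((s OR t) IMPLIES (s AND p)) AND NOT (s OR t))   [expand XOR]
= (NOT (s OR t) OR (s AND p) OR NOT (s OR t)) AND NOT (((s OR t) IMPLIES (s AND p)) AND NOT (s OR t))   [eliminate IMPLIES]
= (NOT (s OR t) OR (s AND p) OR NOT (s OR t)) AND NOT ((NOT (s OR t) OR (s AND p)) AND NOT (s OR t))   [eliminate IMPLIES]
= ((NOT s AND NOT t) OR (s AND p) OR NOT (s OR t)) AND NOT ((NOT (s OR t) OR (s AND p)) AND NOT (s OR t))   [De Morgan]
= ((NOT s AND NOT t) OR (s AND p) OR (NOT s AND NOT t)) AND NOT ((NOT (s OR t) OR (s AND p)) AND NOT (s OR t))   [De Morgan]
= ((NOT s AND NOT t) OR (s AND p) OR (NOT s AND NOT t)) AND (NOT (NOT (s OR t) OR (s AND p)) OR NOT NOT (s OR t))   [De Morgan]
= ((NOT s AND NOT t) OR (s AND p) OR (NOT s AND NOT t)) AND ((NOT NOT (s OR t) AND NOT (s AND p)) OR NOT NOT (s OR t))   [De Morgan]
= ((NOT s AND NOT t) OR (s AND p) OR (NOT s AND NOT t)) AND (((s OR t) AND NOT (s AND p)) OR NOT NOT (s OR t))   [double negation]
= ((NOT s AND NOT t) OR (s AND p) OR (NOT s AND NOT t)) AND (((s OR t) AND (NOT s OR NOT p)) OR NOT NOT (s OR t))   [De Morgan]
= ((NOT s AND NOT t) OR (s AND p) OR (NOT s AND NOT t)) AND (((s OR t) AND (NOT s OR NOT p)) OR s OR t)   [double negation]
= (NOT s OR s OR NOT s) AND (NOT s OR s OR NOT t) AND (NOT s OR p OR NOT s) AND (NOT s OR p OR NOT t) AND (NOT t OR s OR NOT s) AND (NOT t OR s OR NOT t) AND (NOT t OR p OR NOT s) AND (NOT t OR p OR NOT t) AND (s OR t OR s OR t) AND (NOT s OR NOT p OR s OR t)   [distribute OR over AND]
= (NOT s OR p) AND (NOT t OR s) AND (NOT t OR p) AND (s OR t)   [simplify]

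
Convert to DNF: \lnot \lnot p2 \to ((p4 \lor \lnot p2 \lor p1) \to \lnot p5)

\lnot \lnot p2 \to ((p4 \lor \lnot p2 \lor p1) \to \lnot p5)
≡ \lnot \lnot \lnot p2 \lor ((p4 \lor \lnot p2 \lor p1) \to \lnot p5)
≡ \lnot \lnot \lnot p2 \lor \lnot (p4 \lor \lnot p2 \lor p1) \lor \lnot p5
≡ \lnot p2 \lor \lnot (p4 \lor \lnot p2 \lor p1) \lor \lnot p5
≡ \lnot p2 \lor (\lnot p4 \land \lnot \lnot p2 \land \lnot p1) \lor \lnot p5
≡ \lnot p2 \lor (\lnot p4 \land p2 \land \lnot p1) \lor \lnot p5

\lnot p2 \lor (\lnot p4 \land p2 \land \lnot p1) \lor \lnot p5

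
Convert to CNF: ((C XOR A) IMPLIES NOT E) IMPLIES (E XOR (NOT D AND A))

((C XOR A) IMPLIES NOT E) IMPLIES (E XOR (NOT D AND A))
≡ NOT ((C XOR A) IMPLIES NOT E) OR (E XOR (NOT D AND A))
≡ NOT (NOT (C XOR A) OR NOT E) OR (E XOR (NOT D AND A))
≡ NOT (NOT ((C OR A) AND NOT (C AND A)) OR NOT E) OR (E XOR (NOT D AND A))
≡ NOT (NOT ((C OR A) AND NOT (C AND A)) OR NOT E) OR ((E OR (NOT D AND A)) AND NOT (E AND NOT D AND A))
≡ (NOT NOT ((C OR A) AND NOT (C AND A)) AND NOT NOT E) OR ((E OR (NOT D AND A)) AND NOT (E AND NOT D AND A))
≡ ((C OR A) AND NOT (C AND A) AND NOT NOT E) OR ((E OR (NOT D AND A)) AND NOT (E AND NOT D AND A))
≡ ((C OR A) AND (NOT C OR NOT A) AND NOT NOT E) OR ((E OR (NOT D AND A)) AND NOT (E AND NOT D AND A))
≡ ((C OR A) AND (NOT C OR NOT A) AND E) OR ((E OR (NOT D AND A)) AND NOT (E AND NOT D AND A))
≡ ((C OR A) AND (NOT C OR NOT A) AND E) OR ((E OR (NOT D AND A)) AND (NOT E OR NOT NOT D OR NOT A))
≡ ((C OR A) AND (NOT C OR NOT A) AND E) OR ((E OR (NOT D AND A)) AND (NOT E OR D OR NOT A))
≡ (C OR A OR E OR NOT D) AND (C OR A OR E OR A) AND (C OR A OR NOT E OR D OR NOT A) AND (NOT C OR NOT A OR E OR NOT D) AND (NOT C OR NOT A OR E OR A) AND (NOT C OR NOT A OR NOT E OR D OR NOT A) AND (E OR E OR NOT D) AND (E OR E OR A) AND (E OR NOT E OR D OR NOT A)
≡ (NOT C OR NOT A OR NOT E OR D) AND (E OR NOT D) AND (E OR A)

(NOT C OR NOT A OR NOT E OR D) AND (E OR NOT D) AND (E OR A)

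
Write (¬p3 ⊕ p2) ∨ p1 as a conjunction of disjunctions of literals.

(¬p3 ⊕ p2) ∨ p1
≡ ((¬p3 ∨ p2) ∧ ¬(¬p3 ∧ p2)) ∨ p1   — expand ⊕
≡ ((¬p3 ∨ p2) ∧ (¬¬p3 ∨ ¬p2)) ∨ p1   — De Morgan
≡ ((¬p3 ∨ p2) ∧ (p3 ∨ ¬p2)) ∨ p1   — double negation
≡ (¬p3 ∨ p2 ∨ p1) ∧ (p3 ∨ ¬p2 ∨ p1)   — distribute ∨ over ∧

(¬p3 ∨ p2 ∨ p1) ∧ (p3 ∨ ¬p2 ∨ p1)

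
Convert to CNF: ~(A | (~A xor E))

~A & (A | E)

~(A | (~A xor E))
≡ ~(A | ((~A | E) & ~(~A & E)))   [expand xor]
≡ ~A & ~((~A | E) & ~(~A & E))   [De Morgan]
≡ ~A & (~(~A | E) | ~~(~A & E))   [De Morgan]
≡ ~A & ((~~A & ~E) | ~~(~A & E))   [De Morgan]
≡ ~A & ((A & ~E) | ~~(~A & E))   [double negation]
≡ ~A & ((A & ~E) | (~A & E))   [double negation]
≡ ~A & (A | ~A) & (A | E) & (~E | ~A) & (~E | E)   [distribute | over &]
≡ ~A & (A | E)   [simplify]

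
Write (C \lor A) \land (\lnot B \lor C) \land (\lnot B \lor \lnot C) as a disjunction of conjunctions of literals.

(C \land \lnot B) \lor (A \land \lnot B)

(C \lor A) \land (\lnot B \lor C) \land (\lnot B \lor \lnot C)
≡ (C \land \lnot B \land \lnot B) \lor (C \land \lnot B \land \lnot C) \lor (C \land C \land \lnot B) \lor (C \land C \land \lnot C) \lor (A \land \lnot B \land \lnot B) \lor (A \land \lnot B \land \lnot C) \lor (A \land C \land \lnot B) \lor (A \land C \land \lnot C)   (distribute \land over \lor)
≡ (C \land \lnot B) \lor (A \land \lnot B)   (simplify)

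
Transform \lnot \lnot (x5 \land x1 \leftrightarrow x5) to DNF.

\lnot \lnot (x5 \land x1 \leftrightarrow x5)
≡ \lnot \lnot ((x5 \land x1 \to x5) \land (x5 \to x5 \land x1))   (eliminate \leftrightarrow)
≡ \lnot \lnot ((\lnot (x5 \land x1) \lor x5) \land (x5 \to x5 \land x1))   (eliminate \to)
≡ \lnot \lnot ((\lnot (x5 \land x1) \lor x5) \land (\lnot x5 \lor x5 \land x1))   (eliminate \to)
≡ (\lnot (x5 \land x1) \lor x5) \land (\lnot x5 \lor x5 \land x1)   (double negation)
≡ (\lnot x5 \lor \lnot x1 \lor x5) \land (\lnot x5 \lor x5 \land x1)   (De Morgan)
≡ \lnot x5 \land \lnot x5 \lor \lnot x5 \land x5 \land x1 \lor \lnot x1 \land \lnot x5 \lor \lnot x1 \land x5 \land x1 \lor x5 \land \lnot x5 \lor x5 \land x5 \land x1   (distribute \land over \lor)
≡ \lnot x5 \lor x5 \land x1   (simplify)

\lnot x5 \lor x5 \land x1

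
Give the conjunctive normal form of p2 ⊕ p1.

p2 ⊕ p1
≡ (p2 ∨ p1) ∧ ¬(p2 ∧ p1)   (expand ⊕)
≡ (p2 ∨ p1) ∧ (¬p2 ∨ ¬p1)   (De Morgan)

(p2 ∨ p1) ∧ (¬p2 ∨ ¬p1)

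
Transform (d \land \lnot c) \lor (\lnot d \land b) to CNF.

(d \lor b) \land (\lnot c \lor \lnot d) \land (\lnot c \lor b)

(d \land \lnot c) \lor (\lnot d \land b)
= (d \lor \lnot d) \land (d \lor b) \land (\lnot c \lor \lnot d) \land (\lnot c \lor b)   — distribute \lor over \land
= (d \lor b) \land (\lnot c \lor \lnot d) \land (\lnot c \lor b)   — simplify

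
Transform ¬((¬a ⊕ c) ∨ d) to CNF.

¬((¬a ⊕ c) ∨ d)
≡ ¬(((¬a ∨ c) ∧ ¬(¬a ∧ c)) ∨ d)   [expand ⊕]
≡ ¬((¬a ∨ c) ∧ ¬(¬a ∧ c)) ∧ ¬d   [De Morgan]
≡ (¬(¬a ∨ c) ∨ ¬¬(¬a ∧ c)) ∧ ¬d   [De Morgan]
≡ ((¬¬a ∧ ¬c) ∨ ¬¬(¬a ∧ c)) ∧ ¬d   [De Morgan]
≡ ((a ∧ ¬c) ∨ ¬¬(¬a ∧ c)) ∧ ¬d   [double negation]
≡ ((a ∧ ¬c) ∨ (¬a ∧ c)) ∧ ¬d   [double negation]
≡ (a ∨ ¬a) ∧ (a ∨ c) ∧ (¬c ∨ ¬a) ∧ (¬c ∨ c) ∧ ¬d   [distribute ∨ over ∧]
≡ (a ∨ c) ∧ (¬c ∨ ¬a) ∧ ¬d   [simplify]

(a ∨ c) ∧ (¬c ∨ ¬a) ∧ ¬d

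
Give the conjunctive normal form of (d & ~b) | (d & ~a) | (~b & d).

d & (~b | ~a)

(d & ~b) | (d & ~a) | (~b & d)
⇔ (d | d | ~b) & (d | d | d) & (d | ~a | ~b) & (d | ~a | d) & (~b | d | ~b) & (~b | d | d) & (~b | ~a | ~b) & (~b | ~a | d)
⇔ d & (~b | ~a)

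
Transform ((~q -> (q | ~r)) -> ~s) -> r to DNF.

((~q -> (q | ~r)) -> ~s) -> r
⇔ ~((~q -> (q | ~r)) -> ~s) | r   [eliminate ->]
⇔ ~(~(~q -> (q | ~r)) | ~s) | r   [eliminate ->]
⇔ ~(~(~~q | q | ~r) | ~s) | r   [eliminate ->]
⇔ (~~(~~q | q | ~r) & ~~s) | r   [De Morgan]
⇔ ((~~q | q | ~r) & ~~s) | r   [double negation]
⇔ ((q | q | ~r) & ~~s) | r   [double negation]
⇔ ((q | q | ~r) & s) | r   [double negation]
⇔ (q & s) | (q & s) | (~r & s) | r   [distribute & over |]
⇔ (q & s) | (~r & s) | r   [simplify]

(q & s) | (~r & s) | r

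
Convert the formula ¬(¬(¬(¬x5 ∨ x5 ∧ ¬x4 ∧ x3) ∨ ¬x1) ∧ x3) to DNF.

¬(¬(¬(¬x5 ∨ x5 ∧ ¬x4 ∧ x3) ∨ ¬x1) ∧ x3)
= ¬¬(¬(¬x5 ∨ x5 ∧ ¬x4 ∧ x3) ∨ ¬x1) ∨ ¬x3   [De Morgan]
= ¬(¬x5 ∨ x5 ∧ ¬x4 ∧ x3) ∨ ¬x1 ∨ ¬x3   [double negation]
= ¬¬x5 ∧ ¬(x5 ∧ ¬x4 ∧ x3) ∨ ¬x1 ∨ ¬x3   [De Morgan]
= x5 ∧ ¬(x5 ∧ ¬x4 ∧ x3) ∨ ¬x1 ∨ ¬x3   [double negation]
= x5 ∧ (¬x5 ∨ ¬¬x4 ∨ ¬x3) ∨ ¬x1 ∨ ¬x3   [De Morgan]
= x5 ∧ (¬x5 ∨ x4 ∨ ¬x3) ∨ ¬x1 ∨ ¬x3   [double negation]
= x5 ∧ ¬x5 ∨ x5 ∧ x4 ∨ x5 ∧ ¬x3 ∨ ¬x1 ∨ ¬x3   [distribute ∧ over ∨]
= x5 ∧ x4 ∨ ¬x1 ∨ ¬x3   [simplify]

x5 ∧ x4 ∨ ¬x1 ∨ ¬x3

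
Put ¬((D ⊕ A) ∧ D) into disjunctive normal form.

¬((D ⊕ A) ∧ D)
⇔ ¬(((D ∧ ¬A) ∨ (¬D ∧ A)) ∧ D)   (expand ⊕)
⇔ ¬((D ∧ ¬A) ∨ (¬D ∧ A)) ∨ ¬D   (De Morgan)
⇔ (¬(D ∧ ¬A) ∧ ¬(¬D ∧ A)) ∨ ¬D   (De Morgan)
⇔ ((¬D ∨ ¬¬A) ∧ ¬(¬D ∧ A)) ∨ ¬D   (De Morgan)
⇔ ((¬D ∨ A) ∧ ¬(¬D ∧ A)) ∨ ¬D   (double negation)
⇔ ((¬D ∨ A) ∧ (¬¬D ∨ ¬A)) ∨ ¬D   (De Morgan)
⇔ ((¬D ∨ A) ∧ (D ∨ ¬A)) ∨ ¬D   (double negation)
⇔ (¬D ∧ D) ∨ (¬D ∧ ¬A) ∨ (A ∧ D) ∨ (A ∧ ¬A) ∨ ¬D   (distribute ∧ over ∨)
⇔ (A ∧ D) ∨ ¬D   (simplify)

(A ∧ D) ∨ ¬D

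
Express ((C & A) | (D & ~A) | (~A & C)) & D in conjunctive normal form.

((C & A) | (D & ~A) | (~A & C)) & D
= (C | D | ~A) & (C | D | C) & (C | ~A | ~A) & (C | ~A | C) & (A | D | ~A) & (A | D | C) & (A | ~A | ~A) & (A | ~A | C) & D   [distribute | over &]
= (C | ~A) & D   [simplify]

(C | ~A) & D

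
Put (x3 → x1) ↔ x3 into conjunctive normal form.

x3 ∧ (¬x3 ∨ x1)

(x3 → x1) ↔ x3
≡ ((x3 → x1) → x3) ∧ (x3 → (x3 → x1))
≡ (¬(x3 → x1) ∨ x3) ∧ (x3 → (x3 → x1))
≡ (¬(¬x3 ∨ x1) ∨ x3) ∧ (x3 → (x3 → x1))
≡ (¬(¬x3 ∨ x1) ∨ x3) ∧ (¬x3 ∨ (x3 → x1))
≡ (¬(¬x3 ∨ x1) ∨ x3) ∧ (¬x3 ∨ ¬x3 ∨ x1)
≡ ((¬¬x3 ∧ ¬x1) ∨ x3) ∧ (¬x3 ∨ ¬x3 ∨ x1)
≡ ((x3 ∧ ¬x1) ∨ x3) ∧ (¬x3 ∨ ¬x3 ∨ x1)
≡ (x3 ∨ x3) ∧ (¬x1 ∨ x3) ∧ (¬x3 ∨ ¬x3 ∨ x1)
≡ x3 ∧ (¬x3 ∨ x1)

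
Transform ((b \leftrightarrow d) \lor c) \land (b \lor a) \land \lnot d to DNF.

\lnot b \land \lnot d \land a \lor c \land b \land \lnot d \lor c \land a \land \lnot d

((b \leftrightarrow d) \lor c) \land (b \lor a) \land \lnot d
≡ ((b \to d) \land (d \to b) \lor c) \land (b \lor a) \land \lnot d   [eliminate \leftrightarrow]
≡ ((\lnot b \lor d) \land (d \to b) \lor c) \land (b \lor a) \land \lnot d   [eliminate \to]
≡ ((\lnot b \lor d) \land (\lnot d \lor b) \lor c) \land (b \lor a) \land \lnot d   [eliminate \to]
≡ \lnot b \land \lnot d \land b \land \lnot d \lor \lnot b \land \lnot d \land a \land \lnot d \lor \lnot b \land b \land b \land \lnot d \lor \lnot b \land b \land a \land \lnot d \lor d \land \lnot d \land b \land \lnot d \lor d \land \lnot d \land a \land \lnot d \lor d \land b \land b \land \lnot d \lor d \land b \land a \land \lnot d \lor c \land b \land \lnot d \lor c \land a \land \lnot d   [distribute \land over \lor]
≡ \lnot b \land \lnot d \land a \lor c \land b \land \lnot d \lor c \land a \land \lnot d   [simplify]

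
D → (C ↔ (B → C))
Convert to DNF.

¬D ∨ (¬C ∧ B) ∨ C

D → (C ↔ (B → C))
≡ ¬D ∨ (C ↔ (B → C))
≡ ¬D ∨ ((C → (B → C)) ∧ ((B → C) → C))
≡ ¬D ∨ ((¬C ∨ (B → C)) ∧ ((B → C) → C))
≡ ¬D ∨ ((¬C ∨ ¬B ∨ C) ∧ ((B → C) → C))
≡ ¬D ∨ ((¬C ∨ ¬B ∨ C) ∧ (¬(B → C) ∨ C))
≡ ¬D ∨ ((¬C ∨ ¬B ∨ C) ∧ (¬(¬B ∨ C) ∨ C))
≡ ¬D ∨ ((¬C ∨ ¬B ∨ C) ∧ ((¬¬B ∧ ¬C) ∨ C))
≡ ¬D ∨ ((¬C ∨ ¬B ∨ C) ∧ ((B ∧ ¬C) ∨ C))
≡ ¬D ∨ (¬C ∧ B ∧ ¬C) ∨ (¬C ∧ C) ∨ (¬B ∧ B ∧ ¬C) ∨ (¬B ∧ C) ∨ (C ∧ B ∧ ¬C) ∨ (C ∧ C)
≡ ¬D ∨ (¬C ∧ B) ∨ C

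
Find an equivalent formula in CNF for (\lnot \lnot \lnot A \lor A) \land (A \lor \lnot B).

(\lnot \lnot \lnot A \lor A) \land (A \lor \lnot B)
≡ (\lnot A \lor A) \land (A \lor \lnot B)   (double negation)
≡ A \lor \lnot B   (simplify)

A \lor \lnot B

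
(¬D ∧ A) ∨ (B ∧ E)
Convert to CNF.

(¬D ∨ B) ∧ (¬D ∨ E) ∧ (A ∨ B) ∧ (A ∨ E)

(¬D ∧ A) ∨ (B ∧ E)
= (¬D ∨ B) ∧ (¬D ∨ E) ∧ (A ∨ B) ∧ (A ∨ E)   (distribute ∨ over ∧)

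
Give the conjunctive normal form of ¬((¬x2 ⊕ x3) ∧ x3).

¬x3 ∨ ¬x2

¬((¬x2 ⊕ x3) ∧ x3)
⇔ ¬((¬x2 ∨ x3) ∧ ¬(¬x2 ∧ x3) ∧ x3)   — expand ⊕
⇔ ¬(¬x2 ∨ x3) ∨ ¬¬(¬x2 ∧ x3) ∨ ¬x3   — De Morgan
⇔ (¬¬x2 ∧ ¬x3) ∨ ¬¬(¬x2 ∧ x3) ∨ ¬x3   — De Morgan
⇔ (x2 ∧ ¬x3) ∨ ¬¬(¬x2 ∧ x3) ∨ ¬x3   — double negation
⇔ (x2 ∧ ¬x3) ∨ (¬x2 ∧ x3) ∨ ¬x3   — double negation
⇔ (x2 ∨ ¬x2 ∨ ¬x3) ∧ (x2 ∨ x3 ∨ ¬x3) ∧ (¬x3 ∨ ¬x2 ∨ ¬x3) ∧ (¬x3 ∨ x3 ∨ ¬x3)   — distribute ∨ over ∧
⇔ ¬x3 ∨ ¬x2   — simplify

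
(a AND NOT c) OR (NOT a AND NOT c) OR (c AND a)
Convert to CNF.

a OR NOT c

(a AND NOT c) OR (NOT a AND NOT c) OR (c AND a)
≡ (a OR NOT a OR c) AND (a OR NOT a OR a) AND (a OR NOT c OR c) AND (a OR NOT c OR a) AND (NOT c OR NOT a OR c) AND (NOT c OR NOT a OR a) AND (NOT c OR NOT c OR c) AND (NOT c OR NOT c OR a)   [distribute OR over AND]
≡ a OR NOT c   [simplify]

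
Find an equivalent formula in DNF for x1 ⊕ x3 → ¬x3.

x1 ⊕ x3 → ¬x3
⇔ ¬(x1 ⊕ x3) ∨ ¬x3   [eliminate →]
⇔ ¬(x1 ∧ ¬x3 ∨ ¬x1 ∧ x3) ∨ ¬x3   [expand ⊕]
⇔ ¬(x1 ∧ ¬x3) ∧ ¬(¬x1 ∧ x3) ∨ ¬x3   [De Morgan]
⇔ (¬x1 ∨ ¬¬x3) ∧ ¬(¬x1 ∧ x3) ∨ ¬x3   [De Morgan]
⇔ (¬x1 ∨ x3) ∧ ¬(¬x1 ∧ x3) ∨ ¬x3   [double negation]
⇔ (¬x1 ∨ x3) ∧ (¬¬x1 ∨ ¬x3) ∨ ¬x3   [De Morgan]
⇔ (¬x1 ∨ x3) ∧ (x1 ∨ ¬x3) ∨ ¬x3   [double negation]
⇔ ¬x1 ∧ x1 ∨ ¬x1 ∧ ¬x3 ∨ x3 ∧ x1 ∨ x3 ∧ ¬x3 ∨ ¬x3   [distribute ∧ over ∨]
⇔ x3 ∧ x1 ∨ ¬x3   [simplify]

x3 ∧ x1 ∨ ¬x3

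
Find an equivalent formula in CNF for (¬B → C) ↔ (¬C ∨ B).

(¬B → C) ↔ (¬C ∨ B)
⇔ ((¬B → C) → (¬C ∨ B)) ∧ ((¬C ∨ B) → (¬B → C))   [eliminate ↔]
⇔ (¬(¬B → C) ∨ ¬C ∨ B) ∧ ((¬C ∨ B) → (¬B → C))   [eliminate →]
⇔ (¬(¬¬B ∨ C) ∨ ¬C ∨ B) ∧ ((¬C ∨ B) → (¬B → C))   [eliminate →]
⇔ (¬(¬¬B ∨ C) ∨ ¬C ∨ B) ∧ (¬(¬C ∨ B) ∨ (¬B → C))   [eliminate →]
⇔ (¬(¬¬B ∨ C) ∨ ¬C ∨ B) ∧ (¬(¬C ∨ B) ∨ ¬¬B ∨ C)   [eliminate →]
⇔ ((¬¬¬B ∧ ¬C) ∨ ¬C ∨ B) ∧ (¬(¬C ∨ B) ∨ ¬¬B ∨ C)   [De Morgan]
⇔ ((¬B ∧ ¬C) ∨ ¬C ∨ B) ∧ (¬(¬C ∨ B) ∨ ¬¬B ∨ C)   [double negation]
⇔ ((¬B ∧ ¬C) ∨ ¬C ∨ B) ∧ ((¬¬C ∧ ¬B) ∨ ¬¬B ∨ C)   [De Morgan]
⇔ ((¬B ∧ ¬C) ∨ ¬C ∨ B) ∧ ((C ∧ ¬B) ∨ ¬¬B ∨ C)   [double negation]
⇔ ((¬B ∧ ¬C) ∨ ¬C ∨ B) ∧ ((C ∧ ¬B) ∨ B ∨ C)   [double negation]
⇔ (¬B ∨ ¬C ∨ B) ∧ (¬C ∨ ¬C ∨ B) ∧ (C ∨ B ∨ C) ∧ (¬B ∨ B ∨ C)   [distribute ∨ over ∧]
⇔ (¬C ∨ B) ∧ (C ∨ B)   [simplify]

(¬C ∨ B) ∧ (C ∨ B)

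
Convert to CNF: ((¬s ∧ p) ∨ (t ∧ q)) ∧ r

((¬s ∧ p) ∨ (t ∧ q)) ∧ r
⇔ (¬s ∨ t) ∧ (¬s ∨ q) ∧ (p ∨ t) ∧ (p ∨ q) ∧ r   — distribute ∨ over ∧

(¬s ∨ t) ∧ (¬s ∨ q) ∧ (p ∨ t) ∧ (p ∨ q) ∧ r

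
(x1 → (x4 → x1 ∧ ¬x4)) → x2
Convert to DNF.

(x1 → (x4 → x1 ∧ ¬x4)) → x2
≡ ¬(x1 → (x4 → x1 ∧ ¬x4)) ∨ x2   [eliminate →]
≡ ¬(¬x1 ∨ (x4 → x1 ∧ ¬x4)) ∨ x2   [eliminate →]
≡ ¬(¬x1 ∨ ¬x4 ∨ x1 ∧ ¬x4) ∨ x2   [eliminate →]
≡ ¬¬x1 ∧ ¬¬x4 ∧ ¬(x1 ∧ ¬x4) ∨ x2   [De Morgan]
≡ x1 ∧ ¬¬x4 ∧ ¬(x1 ∧ ¬x4) ∨ x2   [double negation]
≡ x1 ∧ x4 ∧ ¬(x1 ∧ ¬x4) ∨ x2   [double negation]
≡ x1 ∧ x4 ∧ (¬x1 ∨ ¬¬x4) ∨ x2   [De Morgan]
≡ x1 ∧ x4 ∧ (¬x1 ∨ x4) ∨ x2   [double negation]
≡ x1 ∧ x4 ∧ ¬x1 ∨ x1 ∧ x4 ∧ x4 ∨ x2   [distribute ∧ over ∨]
≡ x1 ∧ x4 ∨ x2   [simplify]

x1 ∧ x4 ∨ x2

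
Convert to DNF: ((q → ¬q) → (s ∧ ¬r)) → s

(¬q ∧ ¬s) ∨ (¬q ∧ r) ∨ s

((q → ¬q) → (s ∧ ¬r)) → s
≡ ¬((q → ¬q) → (s ∧ ¬r)) ∨ s   [eliminate →]
≡ ¬(¬(q → ¬q) ∨ (s ∧ ¬r)) ∨ s   [eliminate →]
≡ ¬(¬(¬q ∨ ¬q) ∨ (s ∧ ¬r)) ∨ s   [eliminate →]
≡ (¬¬(¬q ∨ ¬q) ∧ ¬(s ∧ ¬r)) ∨ s   [De Morgan]
≡ ((¬q ∨ ¬q) ∧ ¬(s ∧ ¬r)) ∨ s   [double negation]
≡ ((¬q ∨ ¬q) ∧ (¬s ∨ ¬¬r)) ∨ s   [De Morgan]
≡ ((¬q ∨ ¬q) ∧ (¬s ∨ r)) ∨ s   [double negation]
≡ (¬q ∧ ¬s) ∨ (¬q ∧ r) ∨ (¬q ∧ ¬s) ∨ (¬q ∧ r) ∨ s   [distribute ∧ over ∨]
≡ (¬q ∧ ¬s) ∨ (¬q ∧ r) ∨ s   [simplify]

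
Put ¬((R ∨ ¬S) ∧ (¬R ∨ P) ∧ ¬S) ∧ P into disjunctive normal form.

¬((R ∨ ¬S) ∧ (¬R ∨ P) ∧ ¬S) ∧ P
⇔ (¬(R ∨ ¬S) ∨ ¬(¬R ∨ P) ∨ ¬¬S) ∧ P   (De Morgan)
⇔ ((¬R ∧ ¬¬S) ∨ ¬(¬R ∨ P) ∨ ¬¬S) ∧ P   (De Morgan)
⇔ ((¬R ∧ S) ∨ ¬(¬R ∨ P) ∨ ¬¬S) ∧ P   (double negation)
⇔ ((¬R ∧ S) ∨ (¬¬R ∧ ¬P) ∨ ¬¬S) ∧ P   (De Morgan)
⇔ ((¬R ∧ S) ∨ (R ∧ ¬P) ∨ ¬¬S) ∧ P   (double negation)
⇔ ((¬R ∧ S) ∨ (R ∧ ¬P) ∨ S) ∧ P   (double negation)
⇔ (¬R ∧ S ∧ P) ∨ (R ∧ ¬P ∧ P) ∨ (S ∧ P)   (distribute ∧ over ∨)
⇔ S ∧ P   (simplify)

S ∧ P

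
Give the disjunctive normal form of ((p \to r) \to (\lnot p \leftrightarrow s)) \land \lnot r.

((p \to r) \to (\lnot p \leftrightarrow s)) \land \lnot r
⇔ (\lnot (p \to r) \lor (\lnot p \leftrightarrow s)) \land \lnot r   [eliminate \to]
⇔ (\lnot (\lnot p \lor r) \lor (\lnot p \leftrightarrow s)) \land \lnot r   [eliminate \to]
⇔ (\lnot (\lnot p \lor r) \lor (\lnot p \to s) \land (s \to \lnot p)) \land \lnot r   [eliminate \leftrightarrow]
⇔ (\lnot (\lnot p \lor r) \lor (\lnot \lnot p \lor s) \land (s \to \lnot p)) \land \lnot r   [eliminate \to]
⇔ (\lnot (\lnot p \lor r) \lor (\lnot \lnot p \lor s) \land (\lnot s \lor \lnot p)) \land \lnot r   [eliminate \to]
⇔ (\lnot \lnot p \land \lnot r \lor (\lnot \lnot p \lor s) \land (\lnot s \lor \lnot p)) \land \lnot r   [De Morgan]
⇔ (p \land \lnot r \lor (\lnot \lnot p \lor s) \land (\lnot s \lor \lnot p)) \land \lnot r   [double negation]
⇔ (p \land \lnot r \lor (p \lor s) \land (\lnot s \lor \lnot p)) \land \lnot r   [double negation]
⇔ p \land \lnot r \land \lnot r \lor p \land \lnot s \land \lnot r \lor p \land \lnot p \land \lnot r \lor s \land \lnot s \land \lnot r \lor s \land \lnot p \land \lnot r   [distribute \land over \lor]
⇔ p \land \lnot r \lor s \land \lnot p \land \lnot r   [simplify]

p \land \lnot r \lor s \land \lnot p \land \lnot r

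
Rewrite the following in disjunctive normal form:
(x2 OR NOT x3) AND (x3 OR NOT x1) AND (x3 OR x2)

(x2 AND x3) OR (x2 AND NOT x1)

(x2 OR NOT x3) AND (x3 OR NOT x1) AND (x3 OR x2)
≡ (x2 AND x3 AND x3) OR (x2 AND x3 AND x2) OR (x2 AND NOT x1 AND x3) OR (x2 AND NOT x1 AND x2) OR (NOT x3 AND x3 AND x3) OR (NOT x3 AND x3 AND x2) OR (NOT x3 AND NOT x1 AND x3) OR (NOT x3 AND NOT x1 AND x2)   — distribute AND over OR
≡ (x2 AND x3) OR (x2 AND NOT x1)   — simplify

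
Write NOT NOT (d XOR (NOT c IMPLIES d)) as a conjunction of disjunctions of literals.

NOT NOT (d XOR (NOT c IMPLIES d))
⇔ NOT NOT ((d OR (NOT c IMPLIES d)) AND NOT (d AND (NOT c IMPLIES d)))   [expand XOR]
⇔ NOT NOT ((d OR NOT NOT c OR d) AND NOT (d AND (NOT c IMPLIES d)))   [eliminate IMPLIES]
⇔ NOT NOT ((d OR NOT NOT c OR d) AND NOT (d AND (NOT NOT c OR d)))   [eliminate IMPLIES]
⇔ (d OR NOT NOT c OR d) AND NOT (d AND (NOT NOT c OR d))   [double negation]
⇔ (d OR c OR d) AND NOT (d AND (NOT NOT c OR d))   [double negation]
⇔ (d OR c OR d) AND (NOT d OR NOT (NOT NOT c OR d))   [De Morgan]
⇔ (d OR c OR d) AND (NOT d OR (NOT NOT NOT c AND NOT d))   [De Morgan]
⇔ (d OR c OR d) AND (NOT d OR (NOT c AND NOT d))   [double negation]
⇔ (d OR c OR d) AND (NOT d OR NOT c) AND (NOT d OR NOT d)   [distribute OR over AND]
⇔ (d OR c) AND NOT d   [simplify]

(d OR c) AND NOT d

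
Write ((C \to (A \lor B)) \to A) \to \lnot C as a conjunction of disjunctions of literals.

(\lnot C \lor A \lor B) \land (\lnot A \lor \lnot C)

((C \to (A \lor B)) \to A) \to \lnot C
⇔ \lnot ((C \to (A \lor B)) \to A) \lor \lnot C   (eliminate \to)
⇔ \lnot (\lnot (C \to (A \lor B)) \lor A) \lor \lnot C   (eliminate \to)
⇔ \lnot (\lnot (\lnot C \lor A \lor B) \lor A) \lor \lnot C   (eliminate \to)
⇔ (\lnot \lnot (\lnot C \lor A \lor B) \land \lnot A) \lor \lnot C   (De Morgan)
⇔ ((\lnot C \lor A \lor B) \land \lnot A) \lor \lnot C   (double negation)
⇔ (\lnot C \lor A \lor B \lor \lnot C) \land (\lnot A \lor \lnot C)   (distribute \lor over \land)
⇔ (\lnot C \lor A \lor B) \land (\lnot A \lor \lnot C)   (simplify)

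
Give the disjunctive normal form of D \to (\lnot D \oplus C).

\lnot D \lor (D \land C)

D \to (\lnot D \oplus C)
= \lnot D \lor (\lnot D \oplus C)   [eliminate \to]
= \lnot D \lor (\lnot D \land \lnot C) \lor (\lnot \lnot D \land C)   [expand \oplus]
= \lnot D \lor (\lnot D \land \lnot C) \lor (D \land C)   [double negation]
= \lnot D \lor (D \land C)   [simplify]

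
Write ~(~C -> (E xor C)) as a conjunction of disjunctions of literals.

~(~C -> (E xor C))
≡ ~(~~C | (E xor C))
≡ ~(~~C | ((E | C) & ~(E & C)))
≡ ~~~C & ~((E | C) & ~(E & C))
≡ ~C & ~((E | C) & ~(E & C))
≡ ~C & (~(E | C) | ~~(E & C))
≡ ~C & ((~E & ~C) | ~~(E & C))
≡ ~C & ((~E & ~C) | (E & C))
≡ ~C & (~E | E) & (~E | C) & (~C | E) & (~C | C)
≡ ~C & (~E | C)

~C & (~E | C)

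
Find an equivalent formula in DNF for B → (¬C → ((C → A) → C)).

¬B ∨ C

B → (¬C → ((C → A) → C))
⇔ ¬B ∨ (¬C → ((C → A) → C))   (eliminate →)
⇔ ¬B ∨ ¬¬C ∨ ((C → A) → C)   (eliminate →)
⇔ ¬B ∨ ¬¬C ∨ ¬(C → A) ∨ C   (eliminate →)
⇔ ¬B ∨ ¬¬C ∨ ¬(¬C ∨ A) ∨ C   (eliminate →)
⇔ ¬B ∨ C ∨ ¬(¬C ∨ A) ∨ C   (double negation)
⇔ ¬B ∨ C ∨ (¬¬C ∧ ¬A) ∨ C   (De Morgan)
⇔ ¬B ∨ C ∨ (C ∧ ¬A) ∨ C   (double negation)
⇔ ¬B ∨ C   (simplify)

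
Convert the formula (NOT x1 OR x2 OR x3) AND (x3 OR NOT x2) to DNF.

(NOT x1 OR x2 OR x3) AND (x3 OR NOT x2)
= (NOT x1 AND x3) OR (NOT x1 AND NOT x2) OR (x2 AND x3) OR (x2 AND NOT x2) OR (x3 AND x3) OR (x3 AND NOT x2)
= (NOT x1 AND NOT x2) OR x3

(NOT x1 AND NOT x2) OR x3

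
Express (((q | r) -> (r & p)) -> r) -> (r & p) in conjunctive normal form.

(~q | r) & (~q | p) & (~r | p)

(((q | r) -> (r & p)) -> r) -> (r & p)
≡ ~(((q | r) -> (r & p)) -> r) | (r & p)   [eliminate ->]
≡ ~(~((q | r) -> (r & p)) | r) | (r & p)   [eliminate ->]
≡ ~(~(~(q | r) | (r & p)) | r) | (r & p)   [eliminate ->]
≡ (~~(~(q | r) | (r & p)) & ~r) | (r & p)   [De Morgan]
≡ ((~(q | r) | (r & p)) & ~r) | (r & p)   [double negation]
≡ (((~q & ~r) | (r & p)) & ~r) | (r & p)   [De Morgan]
≡ (~q | r | r) & (~q | r | p) & (~q | p | r) & (~q | p | p) & (~r | r | r) & (~r | r | p) & (~r | p | r) & (~r | p | p) & (~r | r) & (~r | p)   [distribute | over &]
≡ (~q | r) & (~q | p) & (~r | p)   [simplify]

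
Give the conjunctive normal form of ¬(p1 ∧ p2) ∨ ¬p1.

¬(p1 ∧ p2) ∨ ¬p1
≡ ¬p1 ∨ ¬p2 ∨ ¬p1   — De Morgan
≡ ¬p1 ∨ ¬p2   — simplify

¬p1 ∨ ¬p2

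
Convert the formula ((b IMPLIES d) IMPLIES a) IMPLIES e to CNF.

(NOT b OR d OR e) AND (NOT a OR e)

((b IMPLIES d) IMPLIES a) IMPLIES e
⇔ NOT ((b IMPLIES d) IMPLIES a) OR e   (eliminate IMPLIES)
⇔ NOT (NOT (b IMPLIES d) OR a) OR e   (eliminate IMPLIES)
⇔ NOT (NOT (NOT b OR d) OR a) OR e   (eliminate IMPLIES)
⇔ (NOT NOT (NOT b OR d) AND NOT a) OR e   (De Morgan)
⇔ ((NOT b OR d) AND NOT a) OR e   (double negation)
⇔ (NOT b OR d OR e) AND (NOT a OR e)   (distribute OR over AND)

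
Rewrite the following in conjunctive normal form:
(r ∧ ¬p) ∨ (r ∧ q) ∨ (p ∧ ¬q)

(r ∧ ¬p) ∨ (r ∧ q) ∨ (p ∧ ¬q)
= (r ∨ r ∨ p) ∧ (r ∨ r ∨ ¬q) ∧ (r ∨ q ∨ p) ∧ (r ∨ q ∨ ¬q) ∧ (¬p ∨ r ∨ p) ∧ (¬p ∨ r ∨ ¬q) ∧ (¬p ∨ q ∨ p) ∧ (¬p ∨ q ∨ ¬q)   (distribute ∨ over ∧)
= (r ∨ p) ∧ (r ∨ ¬q)   (simplify)

(r ∨ p) ∧ (r ∨ ¬q)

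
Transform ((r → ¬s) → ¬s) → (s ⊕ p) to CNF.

((r → ¬s) → ¬s) → (s ⊕ p)
≡ ¬((r → ¬s) → ¬s) ∨ (s ⊕ p)   — eliminate →
≡ ¬(¬(r → ¬s) ∨ ¬s) ∨ (s ⊕ p)   — eliminate →
≡ ¬(¬(¬r ∨ ¬s) ∨ ¬s) ∨ (s ⊕ p)   — eliminate →
≡ ¬(¬(¬r ∨ ¬s) ∨ ¬s) ∨ ((s ∨ p) ∧ ¬(s ∧ p))   — expand ⊕
≡ (¬¬(¬r ∨ ¬s) ∧ ¬¬s) ∨ ((s ∨ p) ∧ ¬(s ∧ p))   — De Morgan
≡ ((¬r ∨ ¬s) ∧ ¬¬s) ∨ ((s ∨ p) ∧ ¬(s ∧ p))   — double negation
≡ ((¬r ∨ ¬s) ∧ s) ∨ ((s ∨ p) ∧ ¬(s ∧ p))   — double negation
≡ ((¬r ∨ ¬s) ∧ s) ∨ ((s ∨ p) ∧ (¬s ∨ ¬p))   — De Morgan
≡ (¬r ∨ ¬s ∨ s ∨ p) ∧ (¬r ∨ ¬s ∨ ¬s ∨ ¬p) ∧ (s ∨ s ∨ p) ∧ (s ∨ ¬s ∨ ¬p)   — distribute ∨ over ∧
≡ (¬r ∨ ¬s ∨ ¬p) ∧ (s ∨ p)   — simplify

(¬r ∨ ¬s ∨ ¬p) ∧ (s ∨ p)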